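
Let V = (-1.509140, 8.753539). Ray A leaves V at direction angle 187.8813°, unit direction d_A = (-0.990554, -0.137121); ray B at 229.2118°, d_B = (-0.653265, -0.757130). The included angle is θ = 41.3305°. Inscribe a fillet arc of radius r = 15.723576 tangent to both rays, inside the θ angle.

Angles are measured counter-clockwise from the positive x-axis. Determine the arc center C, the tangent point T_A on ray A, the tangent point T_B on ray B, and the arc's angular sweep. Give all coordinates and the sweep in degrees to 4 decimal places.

bisector direction at 208.5466° = (-0.878429,-0.477873)
center distance |VC| = r/sin(θ/2) = 15.723576/sin(20.6653°) = 44.554392
C = V + |VC|·bis = (-40.6470,-12.5378)
T_A = V + ((C−V)·d_A)·d_A = V + 41.6877·d_A = (-42.8031,3.0373)
T_B = V + ((C−V)·d_B)·d_B = V + 41.6877·d_B = (-28.7422,-22.8094)
sweep = 180° − θ = 138.6695°

center=(-40.6470,-12.5378) T_A=(-42.8031,3.0373) T_B=(-28.7422,-22.8094) sweep=138.6695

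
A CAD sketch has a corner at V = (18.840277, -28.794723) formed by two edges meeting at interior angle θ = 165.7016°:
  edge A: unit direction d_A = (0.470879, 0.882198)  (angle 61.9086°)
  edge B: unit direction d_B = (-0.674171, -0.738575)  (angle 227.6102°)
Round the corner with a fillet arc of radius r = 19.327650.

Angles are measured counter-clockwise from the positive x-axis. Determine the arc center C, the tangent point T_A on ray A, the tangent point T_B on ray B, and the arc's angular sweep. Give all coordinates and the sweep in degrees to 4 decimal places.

bisector direction at 144.7594° = (-0.816736,0.577011)
center distance |VC| = r/sin(θ/2) = 19.327650/sin(82.8508°) = 19.479091
C = V + |VC|·bis = (2.9310,-17.5551)
T_A = V + ((C−V)·d_A)·d_A = V + 2.4242·d_A = (19.9818,-26.6561)
T_B = V + ((C−V)·d_B)·d_B = V + 2.4242·d_B = (17.2059,-30.5852)
sweep = 180° − θ = 14.2984°

center=(2.9310,-17.5551) T_A=(19.9818,-26.6561) T_B=(17.2059,-30.5852) sweep=14.2984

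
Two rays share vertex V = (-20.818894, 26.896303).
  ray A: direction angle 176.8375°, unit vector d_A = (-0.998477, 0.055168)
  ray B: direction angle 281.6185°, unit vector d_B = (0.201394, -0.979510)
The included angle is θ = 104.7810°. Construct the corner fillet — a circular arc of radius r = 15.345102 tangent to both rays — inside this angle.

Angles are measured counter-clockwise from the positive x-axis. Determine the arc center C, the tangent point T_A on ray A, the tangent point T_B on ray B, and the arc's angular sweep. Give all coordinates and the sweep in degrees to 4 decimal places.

bisector direction at 229.2280° = (-0.653051,-0.757314)
center distance |VC| = r/sin(θ/2) = 15.345102/sin(52.3905°) = 19.370519
C = V + |VC|·bis = (-33.4688,12.2267)
T_A = V + ((C−V)·d_A)·d_A = V + 11.8214·d_A = (-32.6223,27.5485)
T_B = V + ((C−V)·d_B)·d_B = V + 11.8214·d_B = (-18.4381,15.3171)
sweep = 180° − θ = 75.2190°

center=(-33.4688,12.2267) T_A=(-32.6223,27.5485) T_B=(-18.4381,15.3171) sweep=75.2190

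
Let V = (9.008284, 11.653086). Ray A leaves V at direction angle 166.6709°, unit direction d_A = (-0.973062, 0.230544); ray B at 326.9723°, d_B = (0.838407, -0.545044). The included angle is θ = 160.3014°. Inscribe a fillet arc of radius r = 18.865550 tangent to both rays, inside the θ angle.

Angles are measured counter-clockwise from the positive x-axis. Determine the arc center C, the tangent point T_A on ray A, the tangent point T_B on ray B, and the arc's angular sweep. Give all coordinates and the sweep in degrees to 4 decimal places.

center=(1.4718,-5.9491) T_A=(5.8212,12.4082) T_B=(11.7544,9.8679) sweep=19.6986

bisector direction at 246.8216° = (-0.393595,-0.919284)
center distance |VC| = r/sin(θ/2) = 18.865550/sin(80.1507°) = 19.147767
C = V + |VC|·bis = (1.4718,-5.9491)
T_A = V + ((C−V)·d_A)·d_A = V + 3.2754·d_A = (5.8212,12.4082)
T_B = V + ((C−V)·d_B)·d_B = V + 3.2754·d_B = (11.7544,9.8679)
sweep = 180° − θ = 19.6986°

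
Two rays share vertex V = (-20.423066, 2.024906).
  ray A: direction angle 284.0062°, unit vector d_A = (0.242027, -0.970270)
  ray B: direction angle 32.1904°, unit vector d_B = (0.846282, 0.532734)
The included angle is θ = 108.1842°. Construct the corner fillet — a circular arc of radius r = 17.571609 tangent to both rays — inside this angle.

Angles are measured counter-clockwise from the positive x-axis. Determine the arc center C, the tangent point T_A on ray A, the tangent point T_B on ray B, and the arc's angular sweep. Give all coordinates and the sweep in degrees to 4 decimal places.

bisector direction at 338.0983° = (0.927825,-0.373015)
center distance |VC| = r/sin(θ/2) = 17.571609/sin(54.0921°) = 21.694395
C = V + |VC|·bis = (-0.2945,-6.0674)
T_A = V + ((C−V)·d_A)·d_A = V + 12.7234·d_A = (-17.3437,-10.3202)
T_B = V + ((C−V)·d_B)·d_B = V + 12.7234·d_B = (-9.6555,8.8031)
sweep = 180° − θ = 71.8158°

center=(-0.2945,-6.0674) T_A=(-17.3437,-10.3202) T_B=(-9.6555,8.8031) sweep=71.8158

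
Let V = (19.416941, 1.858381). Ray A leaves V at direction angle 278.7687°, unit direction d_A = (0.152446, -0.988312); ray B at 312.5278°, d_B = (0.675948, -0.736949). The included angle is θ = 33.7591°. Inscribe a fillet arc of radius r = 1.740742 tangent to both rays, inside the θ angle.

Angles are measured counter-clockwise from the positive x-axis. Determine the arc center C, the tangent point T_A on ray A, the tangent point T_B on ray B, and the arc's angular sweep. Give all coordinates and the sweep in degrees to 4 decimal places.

bisector direction at 295.6483° = (0.432845,-0.901468)
center distance |VC| = r/sin(θ/2) = 1.740742/sin(16.8795°) = 5.995103
C = V + |VC|·bis = (22.0119,-3.5460)
T_A = V + ((C−V)·d_A)·d_A = V + 5.7368·d_A = (20.2915,-3.8114)
T_B = V + ((C−V)·d_B)·d_B = V + 5.7368·d_B = (23.2947,-2.3694)
sweep = 180° − θ = 146.2409°

center=(22.0119,-3.5460) T_A=(20.2915,-3.8114) T_B=(23.2947,-2.3694) sweep=146.2409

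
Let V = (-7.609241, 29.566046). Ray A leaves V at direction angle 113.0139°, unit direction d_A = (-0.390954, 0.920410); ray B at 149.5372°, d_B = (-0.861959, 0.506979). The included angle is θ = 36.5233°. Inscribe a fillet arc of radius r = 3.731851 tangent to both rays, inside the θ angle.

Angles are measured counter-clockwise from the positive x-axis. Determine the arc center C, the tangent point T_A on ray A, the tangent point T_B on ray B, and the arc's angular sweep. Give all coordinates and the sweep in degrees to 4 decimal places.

center=(-15.4656,38.5164) T_A=(-12.0307,39.9754) T_B=(-17.3575,35.2997) sweep=143.4767

bisector direction at 131.2756° = (-0.659681,0.751546)
center distance |VC| = r/sin(θ/2) = 3.731851/sin(18.2616°) = 11.909267
C = V + |VC|·bis = (-15.4656,38.5164)
T_A = V + ((C−V)·d_A)·d_A = V + 11.3095·d_A = (-12.0307,39.9754)
T_B = V + ((C−V)·d_B)·d_B = V + 11.3095·d_B = (-17.3575,35.2997)
sweep = 180° − θ = 143.4767°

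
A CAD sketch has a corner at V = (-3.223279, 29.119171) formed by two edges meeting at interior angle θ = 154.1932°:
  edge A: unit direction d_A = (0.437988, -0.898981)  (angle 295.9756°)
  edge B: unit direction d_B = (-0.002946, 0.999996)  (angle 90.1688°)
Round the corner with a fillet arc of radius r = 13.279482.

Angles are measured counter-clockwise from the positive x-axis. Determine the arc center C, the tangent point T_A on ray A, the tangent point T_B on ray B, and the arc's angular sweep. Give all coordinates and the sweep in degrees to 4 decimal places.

bisector direction at 13.0722° = (0.974086,0.226179)
center distance |VC| = r/sin(θ/2) = 13.279482/sin(77.0966°) = 13.623503
C = V + |VC|·bis = (10.0472,32.2005)
T_A = V + ((C−V)·d_A)·d_A = V + 3.0422·d_A = (-1.8908,26.3843)
T_B = V + ((C−V)·d_B)·d_B = V + 3.0422·d_B = (-3.2322,32.1614)
sweep = 180° − θ = 25.8068°

center=(10.0472,32.2005) T_A=(-1.8908,26.3843) T_B=(-3.2322,32.1614) sweep=25.8068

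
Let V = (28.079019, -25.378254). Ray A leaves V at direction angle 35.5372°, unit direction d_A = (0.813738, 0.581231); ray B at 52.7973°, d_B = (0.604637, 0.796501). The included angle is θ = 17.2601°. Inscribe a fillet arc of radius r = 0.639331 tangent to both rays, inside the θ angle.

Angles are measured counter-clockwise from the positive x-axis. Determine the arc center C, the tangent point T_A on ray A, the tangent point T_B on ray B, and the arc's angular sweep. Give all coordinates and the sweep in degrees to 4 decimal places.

bisector direction at 44.1673° = (0.717309,0.696755)
center distance |VC| = r/sin(θ/2) = 0.639331/sin(8.6301°) = 4.260676
C = V + |VC|·bis = (31.1352,-22.4096)
T_A = V + ((C−V)·d_A)·d_A = V + 4.2124·d_A = (31.5068,-22.9299)
T_B = V + ((C−V)·d_B)·d_B = V + 4.2124·d_B = (30.6260,-22.0230)
sweep = 180° − θ = 162.7399°

center=(31.1352,-22.4096) T_A=(31.5068,-22.9299) T_B=(30.6260,-22.0230) sweep=162.7399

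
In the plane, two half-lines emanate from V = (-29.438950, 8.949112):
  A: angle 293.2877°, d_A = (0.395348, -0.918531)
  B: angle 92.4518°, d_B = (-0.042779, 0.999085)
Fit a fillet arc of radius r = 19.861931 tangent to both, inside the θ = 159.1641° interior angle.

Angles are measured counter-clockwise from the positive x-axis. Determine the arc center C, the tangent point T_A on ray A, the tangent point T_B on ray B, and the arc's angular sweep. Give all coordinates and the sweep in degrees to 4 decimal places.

center=(-9.7514,13.4472) T_A=(-27.9952,5.5948) T_B=(-29.5952,12.5975) sweep=20.8359

bisector direction at 12.8698° = (0.974879,0.222735)
center distance |VC| = r/sin(θ/2) = 19.861931/sin(79.5820°) = 20.194846
C = V + |VC|·bis = (-9.7514,13.4472)
T_A = V + ((C−V)·d_A)·d_A = V + 3.6518·d_A = (-27.9952,5.5948)
T_B = V + ((C−V)·d_B)·d_B = V + 3.6518·d_B = (-29.5952,12.5975)
sweep = 180° − θ = 20.8359°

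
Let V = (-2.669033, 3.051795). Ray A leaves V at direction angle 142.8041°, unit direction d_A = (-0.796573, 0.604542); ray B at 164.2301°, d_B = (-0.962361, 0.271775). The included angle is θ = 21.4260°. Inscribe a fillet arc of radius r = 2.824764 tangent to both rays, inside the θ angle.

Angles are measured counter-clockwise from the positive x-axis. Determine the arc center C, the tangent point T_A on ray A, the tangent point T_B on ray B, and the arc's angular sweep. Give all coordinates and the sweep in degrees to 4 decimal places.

center=(-16.2704,9.8281) T_A=(-14.5627,12.0783) T_B=(-17.0381,7.1097) sweep=158.5740

bisector direction at 153.5171° = (-0.895067,0.445931)
center distance |VC| = r/sin(θ/2) = 2.824764/sin(10.7130°) = 15.195926
C = V + |VC|·bis = (-16.2704,9.8281)
T_A = V + ((C−V)·d_A)·d_A = V + 14.9311·d_A = (-14.5627,12.0783)
T_B = V + ((C−V)·d_B)·d_B = V + 14.9311·d_B = (-17.0381,7.1097)
sweep = 180° − θ = 158.5740°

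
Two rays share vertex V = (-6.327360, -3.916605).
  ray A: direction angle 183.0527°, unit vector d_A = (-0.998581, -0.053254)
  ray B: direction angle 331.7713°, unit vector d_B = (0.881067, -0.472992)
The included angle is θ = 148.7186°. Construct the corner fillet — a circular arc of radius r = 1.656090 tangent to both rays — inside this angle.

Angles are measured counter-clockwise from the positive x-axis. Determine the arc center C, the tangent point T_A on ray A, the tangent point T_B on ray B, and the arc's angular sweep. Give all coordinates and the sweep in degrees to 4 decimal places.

bisector direction at 257.4120° = (-0.217939,-0.975962)
center distance |VC| = r/sin(θ/2) = 1.656090/sin(74.3593°) = 1.719771
C = V + |VC|·bis = (-6.7022,-5.5950)
T_A = V + ((C−V)·d_A)·d_A = V + 0.4637·d_A = (-6.7904,-3.9413)
T_B = V + ((C−V)·d_B)·d_B = V + 0.4637·d_B = (-5.9188,-4.1359)
sweep = 180° − θ = 31.2814°

center=(-6.7022,-5.5950) T_A=(-6.7904,-3.9413) T_B=(-5.9188,-4.1359) sweep=31.2814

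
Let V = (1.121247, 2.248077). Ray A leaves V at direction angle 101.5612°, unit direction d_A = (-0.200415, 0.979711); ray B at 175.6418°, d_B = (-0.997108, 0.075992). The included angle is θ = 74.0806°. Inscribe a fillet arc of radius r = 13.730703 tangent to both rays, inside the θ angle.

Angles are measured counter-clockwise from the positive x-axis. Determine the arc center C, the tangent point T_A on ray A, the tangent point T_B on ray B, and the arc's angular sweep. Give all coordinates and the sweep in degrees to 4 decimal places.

center=(-15.9773,17.3217) T_A=(-2.5252,20.0735) T_B=(-17.0208,3.6307) sweep=105.9194

bisector direction at 138.6015° = (-0.750128,0.661292)
center distance |VC| = r/sin(θ/2) = 13.730703/sin(37.0403°) = 22.794217
C = V + |VC|·bis = (-15.9773,17.3217)
T_A = V + ((C−V)·d_A)·d_A = V + 18.1946·d_A = (-2.5252,20.0735)
T_B = V + ((C−V)·d_B)·d_B = V + 18.1946·d_B = (-17.0208,3.6307)
sweep = 180° − θ = 105.9194°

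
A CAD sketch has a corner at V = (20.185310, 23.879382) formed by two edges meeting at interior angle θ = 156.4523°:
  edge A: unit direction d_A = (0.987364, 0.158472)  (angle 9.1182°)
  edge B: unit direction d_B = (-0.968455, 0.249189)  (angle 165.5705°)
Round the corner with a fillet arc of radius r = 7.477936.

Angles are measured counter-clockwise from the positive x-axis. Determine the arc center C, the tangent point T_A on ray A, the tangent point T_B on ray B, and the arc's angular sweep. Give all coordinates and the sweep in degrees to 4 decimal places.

center=(20.5392,31.5098) T_A=(21.7243,24.1264) T_B=(18.6758,24.2678) sweep=23.5477

bisector direction at 87.3444° = (0.046333,0.998926)
center distance |VC| = r/sin(θ/2) = 7.477936/sin(78.2262°) = 7.638648
C = V + |VC|·bis = (20.5392,31.5098)
T_A = V + ((C−V)·d_A)·d_A = V + 1.5587·d_A = (21.7243,24.1264)
T_B = V + ((C−V)·d_B)·d_B = V + 1.5587·d_B = (18.6758,24.2678)
sweep = 180° − θ = 23.5477°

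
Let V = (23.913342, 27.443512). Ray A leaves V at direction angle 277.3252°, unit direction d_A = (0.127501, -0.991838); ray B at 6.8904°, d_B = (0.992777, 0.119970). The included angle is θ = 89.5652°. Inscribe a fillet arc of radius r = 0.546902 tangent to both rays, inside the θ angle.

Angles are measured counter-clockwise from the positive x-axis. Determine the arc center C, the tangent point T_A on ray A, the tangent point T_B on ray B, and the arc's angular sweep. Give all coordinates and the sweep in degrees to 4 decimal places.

bisector direction at 322.1078° = (0.789168,-0.614178)
center distance |VC| = r/sin(θ/2) = 0.546902/sin(44.7826°) = 0.776388
C = V + |VC|·bis = (24.5260,26.9667)
T_A = V + ((C−V)·d_A)·d_A = V + 0.5511·d_A = (23.9836,26.8969)
T_B = V + ((C−V)·d_B)·d_B = V + 0.5511·d_B = (24.4604,27.5096)
sweep = 180° − θ = 90.4348°

center=(24.5260,26.9667) T_A=(23.9836,26.8969) T_B=(24.4604,27.5096) sweep=90.4348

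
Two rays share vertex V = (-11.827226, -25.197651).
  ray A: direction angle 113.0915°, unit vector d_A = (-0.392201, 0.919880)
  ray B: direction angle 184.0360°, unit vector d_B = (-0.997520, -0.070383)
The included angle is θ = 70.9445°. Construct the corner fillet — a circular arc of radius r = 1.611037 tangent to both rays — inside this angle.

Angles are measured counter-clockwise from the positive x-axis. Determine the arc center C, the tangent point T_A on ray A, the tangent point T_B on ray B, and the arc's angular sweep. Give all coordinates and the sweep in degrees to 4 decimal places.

bisector direction at 148.5638° = (-0.853221,0.521550)
center distance |VC| = r/sin(θ/2) = 1.611037/sin(35.4723°) = 2.776173
C = V + |VC|·bis = (-14.1959,-23.7497)
T_A = V + ((C−V)·d_A)·d_A = V + 2.2609·d_A = (-12.7140,-23.1179)
T_B = V + ((C−V)·d_B)·d_B = V + 2.2609·d_B = (-14.0825,-25.3568)
sweep = 180° − θ = 109.0555°

center=(-14.1959,-23.7497) T_A=(-12.7140,-23.1179) T_B=(-14.0825,-25.3568) sweep=109.0555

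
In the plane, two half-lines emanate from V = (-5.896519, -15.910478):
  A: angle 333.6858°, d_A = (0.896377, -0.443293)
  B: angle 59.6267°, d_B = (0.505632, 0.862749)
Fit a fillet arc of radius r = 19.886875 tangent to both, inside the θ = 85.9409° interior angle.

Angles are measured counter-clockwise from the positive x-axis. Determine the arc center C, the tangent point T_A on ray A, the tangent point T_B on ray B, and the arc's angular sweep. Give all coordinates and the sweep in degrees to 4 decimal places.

bisector direction at 16.6562° = (0.958042,0.286629)
center distance |VC| = r/sin(θ/2) = 19.886875/sin(42.9704°) = 29.175851
C = V + |VC|·bis = (22.0552,-7.5478)
T_A = V + ((C−V)·d_A)·d_A = V + 21.3481·d_A = (13.2394,-25.3740)
T_B = V + ((C−V)·d_B)·d_B = V + 21.3481·d_B = (4.8978,2.5076)
sweep = 180° − θ = 94.0591°

center=(22.0552,-7.5478) T_A=(13.2394,-25.3740) T_B=(4.8978,2.5076) sweep=94.0591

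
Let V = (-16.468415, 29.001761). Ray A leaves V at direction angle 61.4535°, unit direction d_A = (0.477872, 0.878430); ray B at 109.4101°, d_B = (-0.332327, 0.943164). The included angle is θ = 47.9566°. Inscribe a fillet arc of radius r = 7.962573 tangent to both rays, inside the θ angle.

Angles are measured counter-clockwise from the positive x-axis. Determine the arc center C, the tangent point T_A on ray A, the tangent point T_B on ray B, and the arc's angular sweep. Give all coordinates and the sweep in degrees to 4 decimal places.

center=(-14.9079,48.5329) T_A=(-7.9133,44.7278) T_B=(-22.4179,45.8867) sweep=132.0434

bisector direction at 85.4318° = (0.079646,0.996823)
center distance |VC| = r/sin(θ/2) = 7.962573/sin(23.9783°) = 19.593398
C = V + |VC|·bis = (-14.9079,48.5329)
T_A = V + ((C−V)·d_A)·d_A = V + 17.9025·d_A = (-7.9133,44.7278)
T_B = V + ((C−V)·d_B)·d_B = V + 17.9025·d_B = (-22.4179,45.8867)
sweep = 180° − θ = 132.0434°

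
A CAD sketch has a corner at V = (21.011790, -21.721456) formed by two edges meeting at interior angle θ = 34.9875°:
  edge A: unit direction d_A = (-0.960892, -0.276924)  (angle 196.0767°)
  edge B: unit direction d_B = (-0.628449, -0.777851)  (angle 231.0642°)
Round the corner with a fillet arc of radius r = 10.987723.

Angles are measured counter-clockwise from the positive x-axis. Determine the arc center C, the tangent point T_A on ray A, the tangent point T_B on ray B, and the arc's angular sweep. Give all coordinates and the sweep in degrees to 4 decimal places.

center=(-9.4439,-41.9336) T_A=(-12.4867,-31.3755) T_B=(-0.8971,-48.8388) sweep=145.0125

bisector direction at 213.5704° = (-0.833207,-0.552962)
center distance |VC| = r/sin(θ/2) = 10.987723/sin(17.4937°) = 36.552424
C = V + |VC|·bis = (-9.4439,-41.9336)
T_A = V + ((C−V)·d_A)·d_A = V + 34.8619·d_A = (-12.4867,-31.3755)
T_B = V + ((C−V)·d_B)·d_B = V + 34.8619·d_B = (-0.8971,-48.8388)
sweep = 180° − θ = 145.0125°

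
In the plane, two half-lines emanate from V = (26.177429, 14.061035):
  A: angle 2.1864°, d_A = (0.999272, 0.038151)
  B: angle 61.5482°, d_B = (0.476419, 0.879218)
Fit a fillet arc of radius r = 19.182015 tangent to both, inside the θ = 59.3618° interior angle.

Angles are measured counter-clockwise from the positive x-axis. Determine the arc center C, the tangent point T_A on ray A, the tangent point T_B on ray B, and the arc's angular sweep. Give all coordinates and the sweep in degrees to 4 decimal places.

bisector direction at 31.8673° = (0.849273,0.527954)
center distance |VC| = r/sin(θ/2) = 19.182015/sin(29.6809°) = 38.738314
C = V + |VC|·bis = (59.0768,34.5131)
T_A = V + ((C−V)·d_A)·d_A = V + 33.6557·d_A = (59.8086,15.3450)
T_B = V + ((C−V)·d_B)·d_B = V + 33.6557·d_B = (42.2117,43.6518)
sweep = 180° − θ = 120.6382°

center=(59.0768,34.5131) T_A=(59.8086,15.3450) T_B=(42.2117,43.6518) sweep=120.6382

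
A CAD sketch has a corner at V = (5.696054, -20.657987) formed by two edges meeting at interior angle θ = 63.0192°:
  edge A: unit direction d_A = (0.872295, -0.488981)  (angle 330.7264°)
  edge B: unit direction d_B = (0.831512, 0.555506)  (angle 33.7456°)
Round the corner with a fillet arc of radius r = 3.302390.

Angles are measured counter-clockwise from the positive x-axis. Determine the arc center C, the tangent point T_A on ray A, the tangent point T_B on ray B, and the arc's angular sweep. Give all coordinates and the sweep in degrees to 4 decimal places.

bisector direction at 2.2360° = (0.999239,0.039016)
center distance |VC| = r/sin(θ/2) = 3.302390/sin(31.5096°) = 6.318653
C = V + |VC|·bis = (12.0099,-20.4115)
T_A = V + ((C−V)·d_A)·d_A = V + 5.3870·d_A = (10.3951,-23.2921)
T_B = V + ((C−V)·d_B)·d_B = V + 5.3870·d_B = (10.1754,-17.6655)
sweep = 180° − θ = 116.9808°

center=(12.0099,-20.4115) T_A=(10.3951,-23.2921) T_B=(10.1754,-17.6655) sweep=116.9808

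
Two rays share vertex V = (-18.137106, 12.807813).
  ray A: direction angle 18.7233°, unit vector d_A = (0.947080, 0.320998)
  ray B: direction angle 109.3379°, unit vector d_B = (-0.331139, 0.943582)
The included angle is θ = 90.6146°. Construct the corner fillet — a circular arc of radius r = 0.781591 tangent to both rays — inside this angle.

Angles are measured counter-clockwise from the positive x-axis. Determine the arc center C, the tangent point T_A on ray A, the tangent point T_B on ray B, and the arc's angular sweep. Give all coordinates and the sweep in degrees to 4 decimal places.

bisector direction at 64.0306° = (0.437891,0.899028)
center distance |VC| = r/sin(θ/2) = 0.781591/sin(45.3073°) = 1.099456
C = V + |VC|·bis = (-17.6557,13.7963)
T_A = V + ((C−V)·d_A)·d_A = V + 0.7733·d_A = (-17.4048,13.0560)
T_B = V + ((C−V)·d_B)·d_B = V + 0.7733·d_B = (-18.3932,13.5374)
sweep = 180° − θ = 89.3854°

center=(-17.6557,13.7963) T_A=(-17.4048,13.0560) T_B=(-18.3932,13.5374) sweep=89.3854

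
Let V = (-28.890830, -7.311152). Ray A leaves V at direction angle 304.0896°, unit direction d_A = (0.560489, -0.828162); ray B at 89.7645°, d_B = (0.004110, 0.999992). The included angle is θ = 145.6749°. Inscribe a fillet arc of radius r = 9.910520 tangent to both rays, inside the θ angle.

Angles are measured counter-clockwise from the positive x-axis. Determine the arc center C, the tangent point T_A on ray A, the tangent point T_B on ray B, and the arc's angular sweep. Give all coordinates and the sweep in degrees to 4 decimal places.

center=(-18.9678,-4.2912) T_A=(-27.1753,-9.8459) T_B=(-28.8782,-4.2505) sweep=34.3251

bisector direction at 16.9271° = (0.956676,0.291154)
center distance |VC| = r/sin(θ/2) = 9.910520/sin(72.8375°) = 10.372387
C = V + |VC|·bis = (-18.9678,-4.2912)
T_A = V + ((C−V)·d_A)·d_A = V + 3.0607·d_A = (-27.1753,-9.8459)
T_B = V + ((C−V)·d_B)·d_B = V + 3.0607·d_B = (-28.8782,-4.2505)
sweep = 180° − θ = 34.3251°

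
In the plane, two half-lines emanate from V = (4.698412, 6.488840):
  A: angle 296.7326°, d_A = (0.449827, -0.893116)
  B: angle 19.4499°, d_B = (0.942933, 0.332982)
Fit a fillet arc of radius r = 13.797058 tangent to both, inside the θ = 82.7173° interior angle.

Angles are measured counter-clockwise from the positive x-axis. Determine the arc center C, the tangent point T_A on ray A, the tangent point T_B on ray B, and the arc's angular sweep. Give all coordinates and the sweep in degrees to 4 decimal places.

bisector direction at 338.0913° = (0.927779,-0.373129)
center distance |VC| = r/sin(θ/2) = 13.797058/sin(41.3586°) = 20.880262
C = V + |VC|·bis = (24.0707,-1.3022)
T_A = V + ((C−V)·d_A)·d_A = V + 15.6725·d_A = (11.7483,-7.5085)
T_B = V + ((C−V)·d_B)·d_B = V + 15.6725·d_B = (19.4765,11.7075)
sweep = 180° − θ = 97.2827°

center=(24.0707,-1.3022) T_A=(11.7483,-7.5085) T_B=(19.4765,11.7075) sweep=97.2827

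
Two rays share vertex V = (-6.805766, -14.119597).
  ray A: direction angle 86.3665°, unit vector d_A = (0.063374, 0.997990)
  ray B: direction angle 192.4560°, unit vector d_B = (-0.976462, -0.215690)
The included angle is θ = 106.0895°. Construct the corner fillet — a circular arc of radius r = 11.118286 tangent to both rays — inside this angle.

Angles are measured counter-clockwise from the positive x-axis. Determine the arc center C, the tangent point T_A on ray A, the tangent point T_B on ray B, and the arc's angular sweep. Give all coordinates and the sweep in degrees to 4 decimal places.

center=(-17.3716,-5.0672) T_A=(-6.2757,-5.7718) T_B=(-14.9735,-15.9238) sweep=73.9105

bisector direction at 139.4112° = (-0.759399,0.650625)
center distance |VC| = r/sin(θ/2) = 11.118286/sin(53.0448°) = 13.913418
C = V + |VC|·bis = (-17.3716,-5.0672)
T_A = V + ((C−V)·d_A)·d_A = V + 8.3646·d_A = (-6.2757,-5.7718)
T_B = V + ((C−V)·d_B)·d_B = V + 8.3646·d_B = (-14.9735,-15.9238)
sweep = 180° − θ = 73.9105°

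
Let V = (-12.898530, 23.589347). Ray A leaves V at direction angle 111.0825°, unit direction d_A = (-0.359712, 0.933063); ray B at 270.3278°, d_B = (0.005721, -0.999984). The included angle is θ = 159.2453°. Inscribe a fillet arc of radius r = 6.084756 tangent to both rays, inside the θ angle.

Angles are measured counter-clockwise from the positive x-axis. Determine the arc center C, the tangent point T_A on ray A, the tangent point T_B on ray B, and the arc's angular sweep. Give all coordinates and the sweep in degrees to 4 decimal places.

bisector direction at 190.7052° = (-0.982596,-0.185755)
center distance |VC| = r/sin(θ/2) = 6.084756/sin(79.6226°) = 6.185941
C = V + |VC|·bis = (-18.9768,22.4403)
T_A = V + ((C−V)·d_A)·d_A = V + 1.1143·d_A = (-13.2993,24.6290)
T_B = V + ((C−V)·d_B)·d_B = V + 1.1143·d_B = (-12.8922,22.4751)
sweep = 180° − θ = 20.7547°

center=(-18.9768,22.4403) T_A=(-13.2993,24.6290) T_B=(-12.8922,22.4751) sweep=20.7547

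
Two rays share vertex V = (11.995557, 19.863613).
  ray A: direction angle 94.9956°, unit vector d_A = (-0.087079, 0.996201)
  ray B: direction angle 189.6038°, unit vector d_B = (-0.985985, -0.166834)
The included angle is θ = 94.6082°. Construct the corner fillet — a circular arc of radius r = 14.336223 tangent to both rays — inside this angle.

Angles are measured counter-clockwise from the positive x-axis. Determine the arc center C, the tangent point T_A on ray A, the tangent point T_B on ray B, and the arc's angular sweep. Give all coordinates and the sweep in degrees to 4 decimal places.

center=(-3.4380,31.7922) T_A=(10.8437,33.0406) T_B=(-1.0463,17.6569) sweep=85.3918

bisector direction at 142.2997° = (-0.791220,0.611531)
center distance |VC| = r/sin(θ/2) = 14.336223/sin(47.3041°) = 19.506044
C = V + |VC|·bis = (-3.4380,31.7922)
T_A = V + ((C−V)·d_A)·d_A = V + 13.2272·d_A = (10.8437,33.0406)
T_B = V + ((C−V)·d_B)·d_B = V + 13.2272·d_B = (-1.0463,17.6569)
sweep = 180° − θ = 85.3918°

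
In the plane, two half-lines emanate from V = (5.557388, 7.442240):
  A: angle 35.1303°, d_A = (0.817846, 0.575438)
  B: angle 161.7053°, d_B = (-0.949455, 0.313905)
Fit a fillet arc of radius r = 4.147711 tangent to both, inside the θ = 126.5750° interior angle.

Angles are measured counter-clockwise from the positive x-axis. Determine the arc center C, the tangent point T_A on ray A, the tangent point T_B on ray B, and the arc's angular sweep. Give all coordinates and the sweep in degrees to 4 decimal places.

center=(4.8777,12.0355) T_A=(7.2644,8.6433) T_B=(3.5757,8.0974) sweep=53.4250

bisector direction at 98.4178° = (-0.146390,0.989227)
center distance |VC| = r/sin(θ/2) = 4.147711/sin(63.2875°) = 4.643272
C = V + |VC|·bis = (4.8777,12.0355)
T_A = V + ((C−V)·d_A)·d_A = V + 2.0872·d_A = (7.2644,8.6433)
T_B = V + ((C−V)·d_B)·d_B = V + 2.0872·d_B = (3.5757,8.0974)
sweep = 180° − θ = 53.4250°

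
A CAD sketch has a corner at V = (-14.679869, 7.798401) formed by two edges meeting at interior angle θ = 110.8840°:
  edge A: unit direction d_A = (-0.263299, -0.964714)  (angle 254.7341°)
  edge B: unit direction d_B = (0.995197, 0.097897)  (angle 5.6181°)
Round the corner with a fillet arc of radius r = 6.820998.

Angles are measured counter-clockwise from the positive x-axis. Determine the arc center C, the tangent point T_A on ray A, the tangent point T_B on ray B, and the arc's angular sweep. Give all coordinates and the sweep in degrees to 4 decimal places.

bisector direction at 310.1761° = (0.645139,-0.764065)
center distance |VC| = r/sin(θ/2) = 6.820998/sin(55.4420°) = 8.282409
C = V + |VC|·bis = (-9.3366,1.4701)
T_A = V + ((C−V)·d_A)·d_A = V + 4.6981·d_A = (-15.9169,3.2661)
T_B = V + ((C−V)·d_B)·d_B = V + 4.6981·d_B = (-10.0043,8.2583)
sweep = 180° − θ = 69.1160°

center=(-9.3366,1.4701) T_A=(-15.9169,3.2661) T_B=(-10.0043,8.2583) sweep=69.1160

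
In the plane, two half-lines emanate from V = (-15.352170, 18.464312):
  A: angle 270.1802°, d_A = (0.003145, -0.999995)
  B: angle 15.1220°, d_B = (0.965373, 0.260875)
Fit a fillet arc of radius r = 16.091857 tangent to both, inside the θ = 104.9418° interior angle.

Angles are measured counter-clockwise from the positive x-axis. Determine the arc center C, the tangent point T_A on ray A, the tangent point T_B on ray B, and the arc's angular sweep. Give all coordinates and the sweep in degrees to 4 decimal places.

center=(0.7785,6.1543) T_A=(-15.3133,6.1037) T_B=(-3.4195,21.6889) sweep=75.0582

bisector direction at 322.6511° = (0.794956,-0.606667)
center distance |VC| = r/sin(θ/2) = 16.091857/sin(52.4709°) = 20.291252
C = V + |VC|·bis = (0.7785,6.1543)
T_A = V + ((C−V)·d_A)·d_A = V + 12.3607·d_A = (-15.3133,6.1037)
T_B = V + ((C−V)·d_B)·d_B = V + 12.3607·d_B = (-3.4195,21.6889)
sweep = 180° − θ = 75.0582°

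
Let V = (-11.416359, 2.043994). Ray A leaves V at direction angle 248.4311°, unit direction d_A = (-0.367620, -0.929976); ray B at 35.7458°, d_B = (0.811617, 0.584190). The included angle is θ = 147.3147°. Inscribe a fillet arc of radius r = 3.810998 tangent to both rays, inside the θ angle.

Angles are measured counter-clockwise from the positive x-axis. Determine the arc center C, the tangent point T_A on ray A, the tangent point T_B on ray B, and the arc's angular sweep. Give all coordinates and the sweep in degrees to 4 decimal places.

center=(-8.2830,-0.3962) T_A=(-11.8272,1.0048) T_B=(-10.5094,2.6968) sweep=32.6853

bisector direction at 322.0884° = (0.788960,-0.614444)
center distance |VC| = r/sin(θ/2) = 3.810998/sin(73.6573°) = 3.971460
C = V + |VC|·bis = (-8.2830,-0.3962)
T_A = V + ((C−V)·d_A)·d_A = V + 1.1175·d_A = (-11.8272,1.0048)
T_B = V + ((C−V)·d_B)·d_B = V + 1.1175·d_B = (-10.5094,2.6968)
sweep = 180° − θ = 32.6853°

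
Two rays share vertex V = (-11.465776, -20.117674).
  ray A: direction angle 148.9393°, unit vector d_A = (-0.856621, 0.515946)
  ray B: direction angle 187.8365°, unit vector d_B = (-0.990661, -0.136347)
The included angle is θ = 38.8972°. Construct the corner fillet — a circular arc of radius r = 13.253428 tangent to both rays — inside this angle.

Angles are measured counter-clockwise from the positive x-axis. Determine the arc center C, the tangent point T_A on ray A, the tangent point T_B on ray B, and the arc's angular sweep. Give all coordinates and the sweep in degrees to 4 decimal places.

center=(-50.4558,-12.1056) T_A=(-43.6178,-0.7524) T_B=(-48.6488,-25.2352) sweep=141.1028

bisector direction at 168.3879° = (-0.979533,0.201285)
center distance |VC| = r/sin(θ/2) = 13.253428/sin(19.4486°) = 39.804736
C = V + |VC|·bis = (-50.4558,-12.1056)
T_A = V + ((C−V)·d_A)·d_A = V + 37.5335·d_A = (-43.6178,-0.7524)
T_B = V + ((C−V)·d_B)·d_B = V + 37.5335·d_B = (-48.6488,-25.2352)
sweep = 180° − θ = 141.1028°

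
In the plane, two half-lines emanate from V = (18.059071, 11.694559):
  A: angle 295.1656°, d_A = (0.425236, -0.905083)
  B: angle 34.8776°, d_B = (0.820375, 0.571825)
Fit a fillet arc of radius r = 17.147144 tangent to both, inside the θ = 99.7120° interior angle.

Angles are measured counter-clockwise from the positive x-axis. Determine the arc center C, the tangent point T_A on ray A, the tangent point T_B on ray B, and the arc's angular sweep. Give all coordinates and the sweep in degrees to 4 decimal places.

center=(39.7283,5.8971) T_A=(24.2087,-1.3945) T_B=(29.9231,19.9642) sweep=80.2880

bisector direction at 345.0216° = (0.966023,-0.258455)
center distance |VC| = r/sin(θ/2) = 17.147144/sin(49.8560°) = 22.431383
C = V + |VC|·bis = (39.7283,5.8971)
T_A = V + ((C−V)·d_A)·d_A = V + 14.4618·d_A = (24.2087,-1.3945)
T_B = V + ((C−V)·d_B)·d_B = V + 14.4618·d_B = (29.9231,19.9642)
sweep = 180° − θ = 80.2880°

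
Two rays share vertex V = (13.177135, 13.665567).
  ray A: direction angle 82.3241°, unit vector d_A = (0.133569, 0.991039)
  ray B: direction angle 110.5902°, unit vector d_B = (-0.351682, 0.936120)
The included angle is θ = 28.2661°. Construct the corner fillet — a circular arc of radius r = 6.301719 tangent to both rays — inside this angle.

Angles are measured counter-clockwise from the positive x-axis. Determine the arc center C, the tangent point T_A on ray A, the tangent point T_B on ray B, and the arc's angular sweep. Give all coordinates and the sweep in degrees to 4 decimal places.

bisector direction at 96.4571° = (-0.112460,0.993656)
center distance |VC| = r/sin(θ/2) = 6.301719/sin(14.1331°) = 25.808268
C = V + |VC|·bis = (10.2747,39.3101)
T_A = V + ((C−V)·d_A)·d_A = V + 25.0271·d_A = (16.5200,38.4684)
T_B = V + ((C−V)·d_B)·d_B = V + 25.0271·d_B = (4.3756,37.0939)
sweep = 180° − θ = 151.7339°

center=(10.2747,39.3101) T_A=(16.5200,38.4684) T_B=(4.3756,37.0939) sweep=151.7339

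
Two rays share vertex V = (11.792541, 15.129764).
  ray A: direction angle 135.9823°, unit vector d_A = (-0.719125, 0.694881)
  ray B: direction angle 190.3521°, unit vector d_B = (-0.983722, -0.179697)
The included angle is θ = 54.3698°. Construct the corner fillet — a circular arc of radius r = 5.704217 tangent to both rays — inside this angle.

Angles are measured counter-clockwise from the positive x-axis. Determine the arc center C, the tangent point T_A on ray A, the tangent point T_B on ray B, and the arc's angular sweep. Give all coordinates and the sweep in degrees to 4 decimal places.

center=(-0.1581,18.7453) T_A=(3.8056,22.8474) T_B=(0.8669,13.1340) sweep=125.6302

bisector direction at 163.1672° = (-0.957154,0.289580)
center distance |VC| = r/sin(θ/2) = 5.704217/sin(27.1849°) = 12.485604
C = V + |VC|·bis = (-0.1581,18.7453)
T_A = V + ((C−V)·d_A)·d_A = V + 11.1064·d_A = (3.8056,22.8474)
T_B = V + ((C−V)·d_B)·d_B = V + 11.1064·d_B = (0.8669,13.1340)
sweep = 180° − θ = 125.6302°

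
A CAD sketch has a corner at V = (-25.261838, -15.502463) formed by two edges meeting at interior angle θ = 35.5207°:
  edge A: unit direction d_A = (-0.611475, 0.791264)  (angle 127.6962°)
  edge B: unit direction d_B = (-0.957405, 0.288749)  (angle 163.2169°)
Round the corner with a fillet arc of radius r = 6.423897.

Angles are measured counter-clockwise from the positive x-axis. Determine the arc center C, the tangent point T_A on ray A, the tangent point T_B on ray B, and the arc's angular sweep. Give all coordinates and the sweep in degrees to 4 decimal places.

bisector direction at 145.4566° = (-0.823696,0.567031)
center distance |VC| = r/sin(θ/2) = 6.423897/sin(17.7603°) = 21.059448
C = V + |VC|·bis = (-42.6084,-3.5611)
T_A = V + ((C−V)·d_A)·d_A = V + 20.0558·d_A = (-37.5254,0.3669)
T_B = V + ((C−V)·d_B)·d_B = V + 20.0558·d_B = (-44.4633,-9.7114)
sweep = 180° − θ = 144.4793°

center=(-42.6084,-3.5611) T_A=(-37.5254,0.3669) T_B=(-44.4633,-9.7114) sweep=144.4793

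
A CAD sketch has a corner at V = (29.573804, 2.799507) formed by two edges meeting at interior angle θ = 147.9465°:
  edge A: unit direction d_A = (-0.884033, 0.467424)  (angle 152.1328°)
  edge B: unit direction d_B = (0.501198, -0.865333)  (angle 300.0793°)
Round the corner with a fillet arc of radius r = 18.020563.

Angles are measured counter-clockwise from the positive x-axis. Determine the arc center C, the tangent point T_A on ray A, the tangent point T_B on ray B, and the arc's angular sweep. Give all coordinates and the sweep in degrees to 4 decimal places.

center=(16.5744,-10.7117) T_A=(24.9977,5.2191) T_B=(32.1682,-1.6798) sweep=32.0535

bisector direction at 226.1060° = (-0.693326,-0.720624)
center distance |VC| = r/sin(θ/2) = 18.020563/sin(73.9732°) = 18.749294
C = V + |VC|·bis = (16.5744,-10.7117)
T_A = V + ((C−V)·d_A)·d_A = V + 5.1764·d_A = (24.9977,5.2191)
T_B = V + ((C−V)·d_B)·d_B = V + 5.1764·d_B = (32.1682,-1.6798)
sweep = 180° − θ = 32.0535°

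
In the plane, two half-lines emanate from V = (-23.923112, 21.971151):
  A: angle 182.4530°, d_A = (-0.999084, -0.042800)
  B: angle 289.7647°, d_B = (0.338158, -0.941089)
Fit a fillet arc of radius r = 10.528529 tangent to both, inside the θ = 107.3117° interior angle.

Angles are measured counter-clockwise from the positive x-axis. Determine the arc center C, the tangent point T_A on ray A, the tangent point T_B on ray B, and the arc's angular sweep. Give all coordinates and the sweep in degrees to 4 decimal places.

center=(-31.2119,11.1207) T_A=(-31.6625,21.6396) T_B=(-21.3036,14.6810) sweep=72.6883

bisector direction at 236.1088° = (-0.557617,-0.830098)
center distance |VC| = r/sin(θ/2) = 10.528529/sin(53.6559°) = 13.071256
C = V + |VC|·bis = (-31.2119,11.1207)
T_A = V + ((C−V)·d_A)·d_A = V + 7.7465·d_A = (-31.6625,21.6396)
T_B = V + ((C−V)·d_B)·d_B = V + 7.7465·d_B = (-21.3036,14.6810)
sweep = 180° − θ = 72.6883°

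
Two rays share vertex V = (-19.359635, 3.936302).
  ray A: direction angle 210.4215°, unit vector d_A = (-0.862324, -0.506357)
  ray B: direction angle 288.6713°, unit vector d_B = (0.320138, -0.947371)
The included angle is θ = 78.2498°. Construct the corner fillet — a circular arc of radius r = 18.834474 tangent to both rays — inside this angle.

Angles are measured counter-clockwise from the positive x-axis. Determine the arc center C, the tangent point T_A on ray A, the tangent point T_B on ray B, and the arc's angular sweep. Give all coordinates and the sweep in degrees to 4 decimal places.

bisector direction at 249.5464° = (-0.349449,-0.936955)
center distance |VC| = r/sin(θ/2) = 18.834474/sin(39.1249°) = 29.847996
C = V + |VC|·bis = (-29.7900,-24.0299)
T_A = V + ((C−V)·d_A)·d_A = V + 23.1552·d_A = (-39.3270,-7.7885)
T_B = V + ((C−V)·d_B)·d_B = V + 23.1552·d_B = (-11.9467,-18.0003)
sweep = 180° − θ = 101.7502°

center=(-29.7900,-24.0299) T_A=(-39.3270,-7.7885) T_B=(-11.9467,-18.0003) sweep=101.7502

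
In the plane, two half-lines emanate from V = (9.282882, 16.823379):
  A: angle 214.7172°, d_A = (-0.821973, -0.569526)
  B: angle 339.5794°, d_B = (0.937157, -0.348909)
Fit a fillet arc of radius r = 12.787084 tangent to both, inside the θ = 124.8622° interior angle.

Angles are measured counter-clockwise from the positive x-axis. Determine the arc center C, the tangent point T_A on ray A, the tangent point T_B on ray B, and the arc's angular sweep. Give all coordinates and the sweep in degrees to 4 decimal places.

center=(11.0779,2.5105) T_A=(3.7953,13.0212) T_B=(15.5394,14.4940) sweep=55.1378

bisector direction at 277.1483° = (0.124438,-0.992227)
center distance |VC| = r/sin(θ/2) = 12.787084/sin(62.4311°) = 14.424968
C = V + |VC|·bis = (11.0779,2.5105)
T_A = V + ((C−V)·d_A)·d_A = V + 6.6761·d_A = (3.7953,13.0212)
T_B = V + ((C−V)·d_B)·d_B = V + 6.6761·d_B = (15.5394,14.4940)
sweep = 180° − θ = 55.1378°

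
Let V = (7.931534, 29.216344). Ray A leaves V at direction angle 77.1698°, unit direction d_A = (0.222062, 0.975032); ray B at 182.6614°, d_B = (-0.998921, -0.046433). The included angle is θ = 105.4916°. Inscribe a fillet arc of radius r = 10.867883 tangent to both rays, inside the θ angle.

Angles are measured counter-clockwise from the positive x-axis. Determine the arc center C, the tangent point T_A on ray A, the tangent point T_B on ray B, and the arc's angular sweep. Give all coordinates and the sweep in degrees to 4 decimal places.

bisector direction at 129.9156° = (-0.641658,0.766990)
center distance |VC| = r/sin(θ/2) = 10.867883/sin(52.7458°) = 13.653846
C = V + |VC|·bis = (-0.8296,39.6887)
T_A = V + ((C−V)·d_A)·d_A = V + 8.2654·d_A = (9.7670,37.2754)
T_B = V + ((C−V)·d_B)·d_B = V + 8.2654·d_B = (-0.3249,28.8326)
sweep = 180° − θ = 74.5084°

center=(-0.8296,39.6887) T_A=(9.7670,37.2754) T_B=(-0.3249,28.8326) sweep=74.5084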